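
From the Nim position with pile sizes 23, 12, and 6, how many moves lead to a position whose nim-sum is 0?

Nim-sum: 23 ^ 12 ^ 6 = 29.
The overall nim-sum is X = 29. A pile of size p has a winning move iff p XOR X < p (reduce it to p XOR X).
  23: 23 XOR 29 = 10 < 23 — winning move (to 10).
  12: 12 XOR 29 = 17 ≥ 12 — no move.
  6: 6 XOR 29 = 27 ≥ 6 — no move.
That gives 1 winning move.

1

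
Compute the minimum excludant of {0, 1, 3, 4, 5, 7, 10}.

2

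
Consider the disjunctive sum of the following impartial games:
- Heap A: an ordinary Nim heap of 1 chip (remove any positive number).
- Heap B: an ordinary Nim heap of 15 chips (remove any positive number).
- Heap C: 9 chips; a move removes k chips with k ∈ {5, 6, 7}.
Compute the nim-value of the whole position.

Heap A is a plain Nim heap of size 1, so its Grundy value is 1.
Heap B is a plain Nim heap of size 15, so its Grundy value is 15.
Build the Grundy sequence for heap C with g(k) = mex{g(k−s) : s ∈ {5, 6, 7}, s ≤ k}:
g(0) = mex{} = 0
g(1) = mex{} = 0
g(2) = mex{} = 0
g(3) = mex{} = 0
g(4) = mex{} = 0
g(5) = mex{0} = 1
g(6) = mex{0} = 1
g(7) = mex{0} = 1
g(8) = mex{0} = 1
g(9) = mex{0} = 1
So g(9) = 1.
By the Sprague-Grundy theorem, the Grundy value of a sum of independent games is the XOR of the component values.
Combined value = 1 ⊕ 15 ⊕ 1 = 15.

15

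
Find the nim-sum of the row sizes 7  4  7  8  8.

4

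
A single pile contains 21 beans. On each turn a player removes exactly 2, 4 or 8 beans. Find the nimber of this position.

1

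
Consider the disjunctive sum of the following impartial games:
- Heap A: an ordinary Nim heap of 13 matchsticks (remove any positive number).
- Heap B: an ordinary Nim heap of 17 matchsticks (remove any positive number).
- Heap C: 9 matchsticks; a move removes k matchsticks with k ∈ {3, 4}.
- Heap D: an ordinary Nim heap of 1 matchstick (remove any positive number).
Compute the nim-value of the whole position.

Heap A is a plain Nim heap of size 13, so its Grundy value is 13.
Heap B is a plain Nim heap of size 17, so its Grundy value is 17.
Build the Grundy sequence for heap C with g(k) = mex{g(k−s) : s ∈ {3, 4}, s ≤ k}:
g(0) = mex{} = 0
g(1) = mex{} = 0
g(2) = mex{} = 0
g(3) = mex{0} = 1
g(4) = mex{0} = 1
g(5) = mex{0} = 1
g(6) = mex{0,1} = 2
g(7) = mex{1} = 0
g(8) = mex{1} = 0
g(9) = mex{1,2} = 0
So g(9) = 0.
Heap D is a plain Nim heap of size 1, so its Grundy value is 1.
The value of a disjunctive sum is the nim-sum of the parts.
Combined value = 13 XOR 17 XOR 0 XOR 1 = 29.

29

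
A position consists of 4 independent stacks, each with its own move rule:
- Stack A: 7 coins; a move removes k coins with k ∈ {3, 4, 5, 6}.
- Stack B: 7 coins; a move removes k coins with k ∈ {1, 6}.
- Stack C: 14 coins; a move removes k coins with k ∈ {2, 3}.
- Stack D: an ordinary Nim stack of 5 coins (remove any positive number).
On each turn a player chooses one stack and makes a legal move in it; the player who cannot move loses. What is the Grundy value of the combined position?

5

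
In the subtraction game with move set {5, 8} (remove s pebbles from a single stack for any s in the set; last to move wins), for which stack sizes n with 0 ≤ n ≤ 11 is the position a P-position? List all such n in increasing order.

0, 1, 2, 3, 4

Compute g(0), g(1), … for moves {5, 8}:
g(0) = mex{} = 0
g(1) = mex{} = 0
g(2) = mex{} = 0
g(3) = mex{} = 0
g(4) = mex{} = 0
g(5) = mex{0} = 1
g(6) = mex{0} = 1
g(7) = mex{0} = 1
g(8) = mex{0} = 1
g(9) = mex{0} = 1
g(10) = mex{0,1} = 2
g(11) = mex{0,1} = 2
The P-positions (g = 0) in 0..11 are 0, 1, 2, 3, 4.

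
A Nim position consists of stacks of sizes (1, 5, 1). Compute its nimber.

5

Compute the nim-sum pairwise:
1 ^ 5 = 4
4 ^ 1 = 5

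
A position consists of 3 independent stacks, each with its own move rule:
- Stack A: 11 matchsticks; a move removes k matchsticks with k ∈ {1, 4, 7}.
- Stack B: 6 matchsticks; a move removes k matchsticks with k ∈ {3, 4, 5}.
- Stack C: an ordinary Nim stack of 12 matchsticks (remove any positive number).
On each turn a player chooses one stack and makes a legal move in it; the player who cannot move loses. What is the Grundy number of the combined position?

Build the Grundy sequence for stack A with g(k) = mex{g(k−s) : s ∈ {1, 4, 7}, s ≤ k}:
k:     0  1  2  3  4  5  6  7  8  9 10 11
g(k):  0  1  0  1  2  0  1  2  0  1  0  1
So g(11) = 1.
For stack B, compute g(0), g(1), … with moves {3, 4, 5}:
k:     0  1  2  3  4  5  6
g(k):  0  0  0  1  1  1  2
So g(6) = 2.
Stack C is a plain Nim stack of size 12, so its Grundy value is 12.
The value of a disjunctive sum is the nim-sum of the parts.
Combined value = 1 ⊕ 2 ⊕ 12 = 15.

15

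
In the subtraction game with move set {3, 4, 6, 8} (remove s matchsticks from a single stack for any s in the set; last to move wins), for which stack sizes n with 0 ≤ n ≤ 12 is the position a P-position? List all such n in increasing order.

0, 1, 2, 11, 12

Build the Grundy sequence with g(k) = mex{g(k−s) : s ∈ {3, 4, 6, 8}, s ≤ k}:
g(0) = mex{} = 0
g(1) = mex{} = 0
g(2) = mex{} = 0
g(3) = mex{0} = 1
g(4) = mex{0} = 1
g(5) = mex{0} = 1
g(6) = mex{0,1} = 2
g(7) = mex{0,1} = 2
g(8) = mex{0,1} = 2
g(9) = mex{0,1,2} = 3
g(10) = mex{0,1,2} = 3
g(11) = mex{1,2} = 0
g(12) = mex{1,2,3} = 0
The P-positions (g = 0) in 0..12 are 0, 1, 2, 11, 12.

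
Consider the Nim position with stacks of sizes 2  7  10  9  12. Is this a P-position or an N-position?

N-position

In binary:
  0010  (2)
  0111  (7)
  1010  (10)
  1001  (9)
  1100  (12)
  ----
  1010  (10)
The nim-sum is 10 ≠ 0, so this is an N-position: the player to move can win.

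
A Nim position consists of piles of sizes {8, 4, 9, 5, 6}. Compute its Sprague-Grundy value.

6

Compute the nim-sum pairwise:
8 XOR 4 = 12
12 XOR 9 = 5
5 XOR 5 = 0
0 XOR 6 = 6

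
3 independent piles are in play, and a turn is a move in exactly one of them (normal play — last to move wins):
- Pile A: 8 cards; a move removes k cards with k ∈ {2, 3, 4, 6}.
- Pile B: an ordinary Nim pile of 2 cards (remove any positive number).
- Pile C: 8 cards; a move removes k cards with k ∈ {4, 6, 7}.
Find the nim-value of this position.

Build the Grundy sequence for pile A with g(k) = mex{g(k−s) : s ∈ {2, 3, 4, 6}, s ≤ k}:
k:     0  1  2  3  4  5  6  7  8
g(k):  0  0  1  1  2  2  3  3  0
So g(8) = 0.
Pile B is a plain Nim pile of size 2, so its Grundy value is 2.
Grundy values for pile C (subtraction set {4, 6, 7}):
k:     0  1  2  3  4  5  6  7  8
g(k):  0  0  0  0  1  1  1  1  2
So g(8) = 2.
By the Sprague-Grundy theorem, the Grundy value of a sum of independent games is the XOR of the component values.
Combined value = 0 ⊕ 2 ⊕ 2 = 0.

0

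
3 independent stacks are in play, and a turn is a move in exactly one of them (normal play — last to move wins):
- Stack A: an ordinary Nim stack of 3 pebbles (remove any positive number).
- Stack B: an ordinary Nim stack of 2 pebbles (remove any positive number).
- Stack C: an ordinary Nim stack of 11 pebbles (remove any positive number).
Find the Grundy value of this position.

10

Stack A is a plain Nim stack of size 3, so its Grundy value is 3.
Stack B is a plain Nim stack of size 2, so its Grundy value is 2.
Stack C is a plain Nim stack of size 11, so its Grundy value is 11.
The value of a disjunctive sum is the nim-sum of the parts.
Combined value = 3 XOR 2 XOR 11 = 10.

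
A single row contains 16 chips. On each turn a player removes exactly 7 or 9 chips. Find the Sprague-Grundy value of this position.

Build the Grundy sequence with g(k) = mex{g(k−s) : s ∈ {7, 9}, s ≤ k}:
k:     0  1  2  3  4  5  6  7  8  9 10 11 12 13 14 15 16
g(k):  0  0  0  0  0  0  0  1  1  1  1  1  1  1  2  2  0
So g(16) = 0.

0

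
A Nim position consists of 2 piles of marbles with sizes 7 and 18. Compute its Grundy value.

21

Nim-sum: 7 XOR 18 = 21.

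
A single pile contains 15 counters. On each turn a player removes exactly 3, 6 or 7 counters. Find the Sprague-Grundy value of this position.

Build the Grundy sequence with g(k) = mex{g(k−s) : s ∈ {3, 6, 7}, s ≤ k}:
k:     0  1  2  3  4  5  6  7  8  9 10 11 12 13 14 15
g(k):  0  0  0  1  1  1  2  2  2  3  0  0  0  1  1  1
So g(15) = 1.

1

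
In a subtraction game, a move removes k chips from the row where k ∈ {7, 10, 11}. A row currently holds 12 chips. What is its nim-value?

Grundy values for subtraction set {7, 10, 11}:
g(0) = mex{} = 0
g(1) = mex{} = 0
g(2) = mex{} = 0
g(3) = mex{} = 0
g(4) = mex{} = 0
g(5) = mex{} = 0
g(6) = mex{} = 0
g(7) = mex{0} = 1
g(8) = mex{0} = 1
g(9) = mex{0} = 1
g(10) = mex{0} = 1
g(11) = mex{0} = 1
g(12) = mex{0} = 1
So g(12) = 1.

1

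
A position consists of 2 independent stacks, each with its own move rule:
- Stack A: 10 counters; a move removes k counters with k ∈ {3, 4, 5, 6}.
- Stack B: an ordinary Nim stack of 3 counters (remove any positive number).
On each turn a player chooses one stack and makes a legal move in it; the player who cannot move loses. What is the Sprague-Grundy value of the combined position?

Grundy values for stack A (subtraction set {3, 4, 5, 6}):
g(0) = mex{} = 0
g(1) = mex{} = 0
g(2) = mex{} = 0
g(3) = mex{0} = 1
g(4) = mex{0} = 1
g(5) = mex{0} = 1
g(6) = mex{0,1} = 2
g(7) = mex{0,1} = 2
g(8) = mex{0,1} = 2
g(9) = mex{1,2} = 0
g(10) = mex{1,2} = 0
So g(10) = 0.
Stack B is a plain Nim stack of size 3, so its Grundy value is 3.
By the Sprague-Grundy theorem, the Grundy value of a sum of independent games is the XOR of the component values.
Combined value = 0 XOR 3 = 3.

3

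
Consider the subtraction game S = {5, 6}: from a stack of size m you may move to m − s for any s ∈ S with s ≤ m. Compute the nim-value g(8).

1

Compute g(0), g(1), … for moves {5, 6}:
k:     0  1  2  3  4  5  6  7  8
g(k):  0  0  0  0  0  1  1  1  1
So g(8) = 1.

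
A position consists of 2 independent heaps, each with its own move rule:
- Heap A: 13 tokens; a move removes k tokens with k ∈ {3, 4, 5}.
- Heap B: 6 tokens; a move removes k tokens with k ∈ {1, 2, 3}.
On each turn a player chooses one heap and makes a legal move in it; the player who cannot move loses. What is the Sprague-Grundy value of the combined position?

3

For heap A, compute g(0), g(1), … with moves {3, 4, 5}:
k:     0  1  2  3  4  5  6  7  8  9 10 11 12 13
g(k):  0  0  0  1  1  1  2  2  0  0  0  1  1  1
So g(13) = 1.
For heap B, compute g(0), g(1), … with moves {1, 2, 3}:
g(0) = mex{} = 0
g(1) = mex{0} = 1
g(2) = mex{0,1} = 2
g(3) = mex{0,1,2} = 3
g(4) = mex{1,2,3} = 0
g(5) = mex{0,2,3} = 1
g(6) = mex{0,1,3} = 2
So g(6) = 2.
By the Sprague-Grundy theorem, the Grundy value of a sum of independent games is the XOR of the component values.
Combined value = 1 XOR 2 = 3.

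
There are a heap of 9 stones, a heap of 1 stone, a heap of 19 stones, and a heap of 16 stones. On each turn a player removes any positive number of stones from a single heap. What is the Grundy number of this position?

11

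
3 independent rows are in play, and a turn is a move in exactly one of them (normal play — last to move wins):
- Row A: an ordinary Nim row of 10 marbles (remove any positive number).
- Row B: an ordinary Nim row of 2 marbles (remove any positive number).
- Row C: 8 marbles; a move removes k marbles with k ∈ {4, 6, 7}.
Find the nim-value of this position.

Row A is a plain Nim row of size 10, so its Grundy value is 10.
Row B is a plain Nim row of size 2, so its Grundy value is 2.
Grundy values for row C (subtraction set {4, 6, 7}):
k:     0  1  2  3  4  5  6  7  8
g(k):  0  0  0  0  1  1  1  1  2
So g(8) = 2.
The value of a disjunctive sum is the nim-sum of the parts.
Combined value = 10 ⊕ 2 ⊕ 2 = 10.

10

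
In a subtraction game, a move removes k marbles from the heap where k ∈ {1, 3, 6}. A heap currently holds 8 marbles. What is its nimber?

Build the Grundy sequence with g(k) = mex{g(k−s) : s ∈ {1, 3, 6}, s ≤ k}:
k:     0  1  2  3  4  5  6  7  8
g(k):  0  1  0  1  0  1  2  3  2
So g(8) = 2.

2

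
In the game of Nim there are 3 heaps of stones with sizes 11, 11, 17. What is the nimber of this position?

17

Nim-sum: 11 ^ 11 ^ 17 = 17.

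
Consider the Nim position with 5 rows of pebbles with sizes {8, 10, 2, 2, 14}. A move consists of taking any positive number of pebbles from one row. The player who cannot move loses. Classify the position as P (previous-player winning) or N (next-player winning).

N-position

Nim-sum: 8 ^ 10 ^ 2 ^ 2 ^ 14 = 12.
The nim-sum is 12 ≠ 0, so this is an N-position: the player to move can win.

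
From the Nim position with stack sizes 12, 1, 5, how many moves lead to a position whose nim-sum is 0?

Nim-sum: 12 XOR 1 XOR 5 = 8.
The overall nim-sum is X = 8. A stack of size p has a winning move iff p XOR X < p (reduce it to p XOR X).
  12: 12 XOR 8 = 4 < 12 — winning move (to 4).
  1: 1 XOR 8 = 9 ≥ 1 — no move.
  5: 5 XOR 8 = 13 ≥ 5 — no move.
That gives 1 winning move.

1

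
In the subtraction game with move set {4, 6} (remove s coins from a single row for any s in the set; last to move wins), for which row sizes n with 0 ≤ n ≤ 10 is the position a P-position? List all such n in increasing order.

Build the Grundy sequence with g(k) = mex{g(k−s) : s ∈ {4, 6}, s ≤ k}:
g(0) = mex{} = 0
g(1) = mex{} = 0
g(2) = mex{} = 0
g(3) = mex{} = 0
g(4) = mex{0} = 1
g(5) = mex{0} = 1
g(6) = mex{0} = 1
g(7) = mex{0} = 1
g(8) = mex{0,1} = 2
g(9) = mex{0,1} = 2
g(10) = mex{1} = 0
The P-positions (g = 0) in 0..10 are 0, 1, 2, 3, 10.

0, 1, 2, 3, 10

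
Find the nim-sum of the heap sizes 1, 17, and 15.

31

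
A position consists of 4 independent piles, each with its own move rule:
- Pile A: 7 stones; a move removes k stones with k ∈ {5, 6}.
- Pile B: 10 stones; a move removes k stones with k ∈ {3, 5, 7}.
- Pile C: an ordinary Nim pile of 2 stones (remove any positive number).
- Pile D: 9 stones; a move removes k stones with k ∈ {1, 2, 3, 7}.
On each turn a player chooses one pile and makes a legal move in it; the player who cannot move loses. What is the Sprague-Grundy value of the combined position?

For pile A, compute g(0), g(1), … with moves {5, 6}:
k:     0  1  2  3  4  5  6  7
g(k):  0  0  0  0  0  1  1  1
So g(7) = 1.
Build the Grundy sequence for pile B with g(k) = mex{g(k−s) : s ∈ {3, 5, 7}, s ≤ k}:
k:     0  1  2  3  4  5  6  7  8  9 10
g(k):  0  0  0  1  1  1  2  2  2  3  0
So g(10) = 0.
Pile C is a plain Nim pile of size 2, so its Grundy value is 2.
For pile D, compute g(0), g(1), … with moves {1, 2, 3, 7}:
g(0) = mex{} = 0
g(1) = mex{0} = 1
g(2) = mex{0,1} = 2
g(3) = mex{0,1,2} = 3
g(4) = mex{1,2,3} = 0
g(5) = mex{0,2,3} = 1
g(6) = mex{0,1,3} = 2
g(7) = mex{0,1,2} = 3
g(8) = mex{1,2,3} = 0
g(9) = mex{0,2,3} = 1
So g(9) = 1.
By the Sprague-Grundy theorem, the Grundy value of a sum of independent games is the XOR of the component values.
Combined value = 1 ⊕ 0 ⊕ 2 ⊕ 1 = 2.

2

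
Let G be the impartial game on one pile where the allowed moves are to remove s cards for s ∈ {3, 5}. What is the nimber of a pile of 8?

0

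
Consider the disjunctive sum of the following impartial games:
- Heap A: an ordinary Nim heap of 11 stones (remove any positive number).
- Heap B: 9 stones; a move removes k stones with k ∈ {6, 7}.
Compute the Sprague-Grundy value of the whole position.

Heap A is a plain Nim heap of size 11, so its Grundy value is 11.
Grundy values for heap B (subtraction set {6, 7}):
k:     0  1  2  3  4  5  6  7  8  9
g(k):  0  0  0  0  0  0  1  1  1  1
So g(9) = 1.
The value of a disjunctive sum is the nim-sum of the parts.
Combined value = 11 XOR 1 = 10.

10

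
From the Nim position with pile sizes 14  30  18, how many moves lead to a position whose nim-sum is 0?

In binary:
  01110  (14)
  11110  (30)
  10010  (18)
  -----
  00010  (2)
The overall nim-sum is X = 2. A pile of size p has a winning move iff p XOR X < p (reduce it to p XOR X).
  14: 14 XOR 2 = 12 < 14 — winning move (to 12).
  30: 30 XOR 2 = 28 < 30 — winning move (to 28).
  18: 18 XOR 2 = 16 < 18 — winning move (to 16).
That gives 3 winning moves.

3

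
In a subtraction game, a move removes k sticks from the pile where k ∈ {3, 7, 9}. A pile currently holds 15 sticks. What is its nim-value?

Grundy values for subtraction set {3, 7, 9}:
k:     0  1  2  3  4  5  6  7  8  9 10 11 12 13 14 15
g(k):  0  0  0  1  1  1  0  2  2  1  3  3  0  2  0  1
So g(15) = 1.

1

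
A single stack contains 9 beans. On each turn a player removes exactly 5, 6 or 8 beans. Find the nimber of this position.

1

Compute g(0), g(1), … for moves {5, 6, 8}:
k:     0  1  2  3  4  5  6  7  8  9
g(k):  0  0  0  0  0  1  1  1  1  1
So g(9) = 1.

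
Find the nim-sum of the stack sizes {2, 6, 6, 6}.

Compute the nim-sum pairwise:
2 XOR 6 = 4
4 XOR 6 = 2
2 XOR 6 = 4

4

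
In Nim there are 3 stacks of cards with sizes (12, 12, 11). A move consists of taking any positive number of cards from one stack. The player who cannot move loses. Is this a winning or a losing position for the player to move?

Nim-sum: 12 XOR 12 XOR 11 = 11.
The nim-sum is 11 ≠ 0, so this is an N-position: the player to move can win.

Winning position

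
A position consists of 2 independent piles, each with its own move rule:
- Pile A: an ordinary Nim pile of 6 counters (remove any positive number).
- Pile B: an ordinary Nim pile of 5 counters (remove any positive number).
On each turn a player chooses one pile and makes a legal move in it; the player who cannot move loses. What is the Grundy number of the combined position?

3

Pile A is a plain Nim pile of size 6, so its Grundy value is 6.
Pile B is a plain Nim pile of size 5, so its Grundy value is 5.
By the Sprague-Grundy theorem, the Grundy value of a sum of independent games is the XOR of the component values.
Combined value = 6 XOR 5 = 3.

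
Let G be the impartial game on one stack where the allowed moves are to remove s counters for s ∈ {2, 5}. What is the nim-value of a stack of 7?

Grundy values for subtraction set {2, 5}:
g(0) = mex{} = 0
g(1) = mex{} = 0
g(2) = mex{0} = 1
g(3) = mex{0} = 1
g(4) = mex{1} = 0
g(5) = mex{0,1} = 2
g(6) = mex{0} = 1
g(7) = mex{1,2} = 0
So g(7) = 0.

0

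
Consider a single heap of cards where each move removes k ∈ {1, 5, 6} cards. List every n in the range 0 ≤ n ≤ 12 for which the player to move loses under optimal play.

0, 2, 4, 11

Grundy values for subtraction set {1, 5, 6}:
k:     0  1  2  3  4  5  6  7  8  9 10 11 12
g(k):  0  1  0  1  0  1  2  3  2  3  2  0  1
The P-positions (g = 0) in 0..12 are 0, 2, 4, 11.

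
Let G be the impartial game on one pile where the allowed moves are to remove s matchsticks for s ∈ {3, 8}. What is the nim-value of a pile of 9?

Build the Grundy sequence with g(k) = mex{g(k−s) : s ∈ {3, 8}, s ≤ k}:
g(0) = mex{} = 0
g(1) = mex{} = 0
g(2) = mex{} = 0
g(3) = mex{0} = 1
g(4) = mex{0} = 1
g(5) = mex{0} = 1
g(6) = mex{1} = 0
g(7) = mex{1} = 0
g(8) = mex{0,1} = 2
g(9) = mex{0} = 1
So g(9) = 1.

1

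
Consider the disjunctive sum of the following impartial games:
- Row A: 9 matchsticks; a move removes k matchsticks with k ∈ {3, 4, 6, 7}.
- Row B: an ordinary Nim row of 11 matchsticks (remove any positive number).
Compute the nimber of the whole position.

8

For row A, compute g(0), g(1), … with moves {3, 4, 6, 7}:
k:     0  1  2  3  4  5  6  7  8  9
g(k):  0  0  0  1  1  1  2  2  2  3
So g(9) = 3.
Row B is a plain Nim row of size 11, so its Grundy value is 11.
The value of a disjunctive sum is the nim-sum of the parts.
Combined value = 3 ⊕ 11 = 8.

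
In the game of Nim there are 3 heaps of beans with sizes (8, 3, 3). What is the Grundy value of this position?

Compute the nim-sum pairwise:
8 ^ 3 = 11
11 ^ 3 = 8

8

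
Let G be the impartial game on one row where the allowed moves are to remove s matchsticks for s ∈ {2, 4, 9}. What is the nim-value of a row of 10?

Compute g(0), g(1), … for moves {2, 4, 9}:
k:     0  1  2  3  4  5  6  7  8  9 10
g(k):  0  0  1  1  2  2  0  0  1  1  2
So g(10) = 2.

2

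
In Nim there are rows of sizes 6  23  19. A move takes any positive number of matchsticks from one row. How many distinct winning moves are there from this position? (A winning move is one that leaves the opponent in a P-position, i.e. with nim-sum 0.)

3

Compute the nim-sum pairwise:
6 XOR 23 = 17
17 XOR 19 = 2
The overall nim-sum is X = 2. A row of size p has a winning move iff p XOR X < p (reduce it to p XOR X).
  6: 6 XOR 2 = 4 < 6 — winning move (to 4).
  23: 23 XOR 2 = 21 < 23 — winning move (to 21).
  19: 19 XOR 2 = 17 < 19 — winning move (to 17).
That gives 3 winning moves.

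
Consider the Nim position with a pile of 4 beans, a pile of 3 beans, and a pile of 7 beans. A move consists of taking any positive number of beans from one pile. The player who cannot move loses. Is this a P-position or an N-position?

Nim-sum: 4 XOR 3 XOR 7 = 0.
The nim-sum is 0, so this is a P-position: the player to move is in a losing position under optimal play.

P-position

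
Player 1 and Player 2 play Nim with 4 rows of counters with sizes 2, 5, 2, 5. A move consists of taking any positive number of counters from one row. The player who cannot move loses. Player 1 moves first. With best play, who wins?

Player 2 wins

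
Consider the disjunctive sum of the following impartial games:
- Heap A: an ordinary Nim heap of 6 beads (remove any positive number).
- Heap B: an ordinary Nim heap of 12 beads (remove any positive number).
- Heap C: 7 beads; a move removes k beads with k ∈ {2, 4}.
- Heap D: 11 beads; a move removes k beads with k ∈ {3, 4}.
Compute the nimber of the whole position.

Heap A is a plain Nim heap of size 6, so its Grundy value is 6.
Heap B is a plain Nim heap of size 12, so its Grundy value is 12.
Grundy values for heap C (subtraction set {2, 4}):
g(0) = mex{} = 0
g(1) = mex{} = 0
g(2) = mex{0} = 1
g(3) = mex{0} = 1
g(4) = mex{0,1} = 2
g(5) = mex{0,1} = 2
g(6) = mex{1,2} = 0
g(7) = mex{1,2} = 0
So g(7) = 0.
Build the Grundy sequence for heap D with g(k) = mex{g(k−s) : s ∈ {3, 4}, s ≤ k}:
g(0) = mex{} = 0
g(1) = mex{} = 0
g(2) = mex{} = 0
g(3) = mex{0} = 1
g(4) = mex{0} = 1
g(5) = mex{0} = 1
g(6) = mex{0,1} = 2
g(7) = mex{1} = 0
g(8) = mex{1} = 0
g(9) = mex{1,2} = 0
g(10) = mex{0,2} = 1
g(11) = mex{0} = 1
So g(11) = 1.
The value of a disjunctive sum is the nim-sum of the parts.
Combined value = 6 XOR 12 XOR 0 XOR 1 = 11.

11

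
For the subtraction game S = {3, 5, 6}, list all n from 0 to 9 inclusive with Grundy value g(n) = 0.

0, 1, 2, 9

Compute g(0), g(1), … for moves {3, 5, 6}:
k:     0  1  2  3  4  5  6  7  8  9
g(k):  0  0  0  1  1  1  2  2  2  0
The P-positions (g = 0) in 0..9 are 0, 1, 2, 9.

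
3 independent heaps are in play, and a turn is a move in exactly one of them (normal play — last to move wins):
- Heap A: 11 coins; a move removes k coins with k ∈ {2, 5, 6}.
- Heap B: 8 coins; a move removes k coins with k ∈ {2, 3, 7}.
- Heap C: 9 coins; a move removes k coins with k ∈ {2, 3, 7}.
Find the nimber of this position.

Grundy values for heap A (subtraction set {2, 5, 6}):
g(0) = mex{} = 0
g(1) = mex{} = 0
g(2) = mex{0} = 1
g(3) = mex{0} = 1
g(4) = mex{1} = 0
g(5) = mex{0,1} = 2
g(6) = mex{0} = 1
g(7) = mex{0,1,2} = 3
g(8) = mex{1} = 0
g(9) = mex{0,1,3} = 2
g(10) = mex{0,2} = 1
g(11) = mex{1,2} = 0
So g(11) = 0.
Build the Grundy sequence for heap B with g(k) = mex{g(k−s) : s ∈ {2, 3, 7}, s ≤ k}:
k:     0  1  2  3  4  5  6  7  8
g(k):  0  0  1  1  2  0  0  1  1
So g(8) = 1.
Build the Grundy sequence for heap C with g(k) = mex{g(k−s) : s ∈ {2, 3, 7}, s ≤ k}:
k:     0  1  2  3  4  5  6  7  8  9
g(k):  0  0  1  1  2  0  0  1  1  2
So g(9) = 2.
The value of a disjunctive sum is the nim-sum of the parts.
Combined value = 0 XOR 1 XOR 2 = 3.

3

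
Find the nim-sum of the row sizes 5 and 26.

Nim-sum: 5 ⊕ 26 = 31.

31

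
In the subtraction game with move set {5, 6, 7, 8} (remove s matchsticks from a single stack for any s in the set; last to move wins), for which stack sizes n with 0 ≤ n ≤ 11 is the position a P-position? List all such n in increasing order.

0, 1, 2, 3, 4

Compute g(0), g(1), … for moves {5, 6, 7, 8}:
g(0) = mex{} = 0
g(1) = mex{} = 0
g(2) = mex{} = 0
g(3) = mex{} = 0
g(4) = mex{} = 0
g(5) = mex{0} = 1
g(6) = mex{0} = 1
g(7) = mex{0} = 1
g(8) = mex{0} = 1
g(9) = mex{0} = 1
g(10) = mex{0,1} = 2
g(11) = mex{0,1} = 2
The P-positions (g = 0) in 0..11 are 0, 1, 2, 3, 4.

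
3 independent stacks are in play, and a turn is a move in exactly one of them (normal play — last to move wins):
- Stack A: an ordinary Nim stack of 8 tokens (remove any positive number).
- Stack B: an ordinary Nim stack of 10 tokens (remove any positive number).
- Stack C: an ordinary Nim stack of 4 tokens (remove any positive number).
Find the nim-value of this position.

6

Stack A is a plain Nim stack of size 8, so its Grundy value is 8.
Stack B is a plain Nim stack of size 10, so its Grundy value is 10.
Stack C is a plain Nim stack of size 4, so its Grundy value is 4.
By the Sprague-Grundy theorem, the Grundy value of a sum of independent games is the XOR of the component values.
Combined value = 8 ⊕ 10 ⊕ 4 = 6.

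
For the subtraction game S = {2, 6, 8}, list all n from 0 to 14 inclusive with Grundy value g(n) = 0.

0, 1, 4, 5, 14

Build the Grundy sequence with g(k) = mex{g(k−s) : s ∈ {2, 6, 8}, s ≤ k}:
g(0) = mex{} = 0
g(1) = mex{} = 0
g(2) = mex{0} = 1
g(3) = mex{0} = 1
g(4) = mex{1} = 0
g(5) = mex{1} = 0
g(6) = mex{0} = 1
g(7) = mex{0} = 1
g(8) = mex{0,1} = 2
g(9) = mex{0,1} = 2
g(10) = mex{0,1,2} = 3
g(11) = mex{0,1,2} = 3
g(12) = mex{0,1,3} = 2
g(13) = mex{0,1,3} = 2
g(14) = mex{1,2} = 0
The P-positions (g = 0) in 0..14 are 0, 1, 4, 5, 14.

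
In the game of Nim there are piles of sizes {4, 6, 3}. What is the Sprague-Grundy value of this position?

1

Nim-sum: 4 XOR 6 XOR 3 = 1.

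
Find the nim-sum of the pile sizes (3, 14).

13

Compute the nim-sum pairwise:
3 XOR 14 = 13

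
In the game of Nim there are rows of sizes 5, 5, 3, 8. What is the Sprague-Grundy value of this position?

Write each in binary and XOR column by column:
  0101  (5)
  0101  (5)
  0011  (3)
  1000  (8)
  ----
  1011  (11)

11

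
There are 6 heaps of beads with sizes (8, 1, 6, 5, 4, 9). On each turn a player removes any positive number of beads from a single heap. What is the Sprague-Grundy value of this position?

Compute the nim-sum pairwise:
8 XOR 1 = 9
9 XOR 6 = 15
15 XOR 5 = 10
10 XOR 4 = 14
14 XOR 9 = 7

7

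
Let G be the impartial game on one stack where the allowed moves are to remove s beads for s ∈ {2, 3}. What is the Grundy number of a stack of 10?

Compute g(0), g(1), … for moves {2, 3}:
k:     0  1  2  3  4  5  6  7  8  9 10
g(k):  0  0  1  1  2  0  0  1  1  2  0
So g(10) = 0.

0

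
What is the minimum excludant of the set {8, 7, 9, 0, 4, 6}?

0 is in the set but 1 is not, so the mex is 1.

1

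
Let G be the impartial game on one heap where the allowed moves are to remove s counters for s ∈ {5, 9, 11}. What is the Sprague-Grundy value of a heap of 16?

0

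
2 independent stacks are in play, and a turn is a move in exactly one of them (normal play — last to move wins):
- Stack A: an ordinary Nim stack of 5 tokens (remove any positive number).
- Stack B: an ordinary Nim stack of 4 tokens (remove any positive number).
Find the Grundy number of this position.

1

Stack A is a plain Nim stack of size 5, so its Grundy value is 5.
Stack B is a plain Nim stack of size 4, so its Grundy value is 4.
The value of a disjunctive sum is the nim-sum of the parts.
Combined value = 5 ⊕ 4 = 1.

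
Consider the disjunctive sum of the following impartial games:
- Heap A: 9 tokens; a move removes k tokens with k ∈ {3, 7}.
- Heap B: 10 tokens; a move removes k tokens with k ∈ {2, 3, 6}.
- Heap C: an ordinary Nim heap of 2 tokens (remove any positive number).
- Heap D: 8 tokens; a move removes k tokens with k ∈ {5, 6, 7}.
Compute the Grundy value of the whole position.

2

For heap A, compute g(0), g(1), … with moves {3, 7}:
g(0) = mex{} = 0
g(1) = mex{} = 0
g(2) = mex{} = 0
g(3) = mex{0} = 1
g(4) = mex{0} = 1
g(5) = mex{0} = 1
g(6) = mex{1} = 0
g(7) = mex{0,1} = 2
g(8) = mex{0,1} = 2
g(9) = mex{0} = 1
So g(9) = 1.
Grundy values for heap B (subtraction set {2, 3, 6}):
k:     0  1  2  3  4  5  6  7  8  9 10
g(k):  0  0  1  1  2  0  3  1  2  0  0
So g(10) = 0.
Heap C is a plain Nim heap of size 2, so its Grundy value is 2.
For heap D, compute g(0), g(1), … with moves {5, 6, 7}:
k:     0  1  2  3  4  5  6  7  8
g(k):  0  0  0  0  0  1  1  1  1
So g(8) = 1.
By the Sprague-Grundy theorem, the Grundy value of a sum of independent games is the XOR of the component values.
Combined value = 1 XOR 0 XOR 2 XOR 1 = 2.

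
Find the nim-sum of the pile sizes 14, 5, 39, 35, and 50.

61

Compute the nim-sum pairwise:
14 XOR 5 = 11
11 XOR 39 = 44
44 XOR 35 = 15
15 XOR 50 = 61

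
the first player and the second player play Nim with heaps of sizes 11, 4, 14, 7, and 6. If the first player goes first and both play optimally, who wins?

the second player wins

Bitwise XOR of the heap sizes:
  1011  (11)
  0100  (4)
  1110  (14)
  0111  (7)
  0110  (6)
  ----
  0000  (0)
The nim-sum is 0, so this is a P-position: the player to move is in a losing position under optimal play; the first player is about to move from it and so loses — the second player wins.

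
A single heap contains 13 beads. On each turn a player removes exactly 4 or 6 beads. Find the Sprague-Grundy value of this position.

0

Grundy values for subtraction set {4, 6}:
g(0) = mex{} = 0
g(1) = mex{} = 0
g(2) = mex{} = 0
g(3) = mex{} = 0
g(4) = mex{0} = 1
g(5) = mex{0} = 1
g(6) = mex{0} = 1
g(7) = mex{0} = 1
g(8) = mex{0,1} = 2
g(9) = mex{0,1} = 2
g(10) = mex{1} = 0
g(11) = mex{1} = 0
g(12) = mex{1,2} = 0
g(13) = mex{1,2} = 0
So g(13) = 0.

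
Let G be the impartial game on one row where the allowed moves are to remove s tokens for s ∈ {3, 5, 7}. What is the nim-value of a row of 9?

Compute g(0), g(1), … for moves {3, 5, 7}:
k:     0  1  2  3  4  5  6  7  8  9
g(k):  0  0  0  1  1  1  2  2  2  3
So g(9) = 3.

3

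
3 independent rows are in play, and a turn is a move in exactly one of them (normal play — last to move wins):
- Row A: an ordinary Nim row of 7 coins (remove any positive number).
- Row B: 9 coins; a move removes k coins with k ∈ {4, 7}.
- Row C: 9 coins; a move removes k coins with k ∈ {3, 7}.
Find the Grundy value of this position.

Row A is a plain Nim row of size 7, so its Grundy value is 7.
Grundy values for row B (subtraction set {4, 7}):
g(0) = mex{} = 0
g(1) = mex{} = 0
g(2) = mex{} = 0
g(3) = mex{} = 0
g(4) = mex{0} = 1
g(5) = mex{0} = 1
g(6) = mex{0} = 1
g(7) = mex{0} = 1
g(8) = mex{0,1} = 2
g(9) = mex{0,1} = 2
So g(9) = 2.
Grundy values for row C (subtraction set {3, 7}):
k:     0  1  2  3  4  5  6  7  8  9
g(k):  0  0  0  1  1  1  0  2  2  1
So g(9) = 1.
By the Sprague-Grundy theorem, the Grundy value of a sum of independent games is the XOR of the component values.
Combined value = 7 XOR 2 XOR 1 = 4.

4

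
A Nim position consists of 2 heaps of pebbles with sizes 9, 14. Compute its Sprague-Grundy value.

7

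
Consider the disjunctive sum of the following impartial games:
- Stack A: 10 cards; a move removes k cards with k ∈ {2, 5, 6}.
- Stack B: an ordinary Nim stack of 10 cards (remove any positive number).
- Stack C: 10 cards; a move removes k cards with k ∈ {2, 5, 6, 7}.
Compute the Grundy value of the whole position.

8

Grundy values for stack A (subtraction set {2, 5, 6}):
k:     0  1  2  3  4  5  6  7  8  9 10
g(k):  0  0  1  1  0  2  1  3  0  2  1
So g(10) = 1.
Stack B is a plain Nim stack of size 10, so its Grundy value is 10.
Grundy values for stack C (subtraction set {2, 5, 6, 7}):
k:     0  1  2  3  4  5  6  7  8  9 10
g(k):  0  0  1  1  0  2  1  3  2  2  3
So g(10) = 3.
By the Sprague-Grundy theorem, the Grundy value of a sum of independent games is the XOR of the component values.
Combined value = 1 ⊕ 10 ⊕ 3 = 8.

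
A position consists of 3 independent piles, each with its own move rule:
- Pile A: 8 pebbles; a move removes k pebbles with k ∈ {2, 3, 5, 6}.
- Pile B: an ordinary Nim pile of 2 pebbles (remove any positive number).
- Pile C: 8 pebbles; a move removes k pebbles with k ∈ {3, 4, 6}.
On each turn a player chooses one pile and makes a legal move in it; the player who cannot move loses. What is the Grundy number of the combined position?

0

Build the Grundy sequence for pile A with g(k) = mex{g(k−s) : s ∈ {2, 3, 5, 6}, s ≤ k}:
k:     0  1  2  3  4  5  6  7  8
g(k):  0  0  1  1  2  2  3  3  0
So g(8) = 0.
Pile B is a plain Nim pile of size 2, so its Grundy value is 2.
Build the Grundy sequence for pile C with g(k) = mex{g(k−s) : s ∈ {3, 4, 6}, s ≤ k}:
k:     0  1  2  3  4  5  6  7  8
g(k):  0  0  0  1  1  1  2  2  2
So g(8) = 2.
By the Sprague-Grundy theorem, the Grundy value of a sum of independent games is the XOR of the component values.
Combined value = 0 ⊕ 2 ⊕ 2 = 0.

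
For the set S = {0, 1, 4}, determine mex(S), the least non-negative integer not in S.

2

The values 0, 1 are all present; 2 is the first non-negative integer missing from the set.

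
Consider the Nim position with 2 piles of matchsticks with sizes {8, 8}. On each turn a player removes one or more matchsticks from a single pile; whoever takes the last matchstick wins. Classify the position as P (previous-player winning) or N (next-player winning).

P-position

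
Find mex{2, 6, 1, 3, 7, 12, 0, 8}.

4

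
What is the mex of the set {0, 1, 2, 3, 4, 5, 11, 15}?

The values 0, 1, 2, 3, 4, 5 are all present; 6 is the first non-negative integer missing from the set.

6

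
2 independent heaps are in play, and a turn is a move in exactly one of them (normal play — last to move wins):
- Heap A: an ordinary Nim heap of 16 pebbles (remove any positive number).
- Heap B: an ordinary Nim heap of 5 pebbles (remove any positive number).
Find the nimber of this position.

21

Heap A is a plain Nim heap of size 16, so its Grundy value is 16.
Heap B is a plain Nim heap of size 5, so its Grundy value is 5.
By the Sprague-Grundy theorem, the Grundy value of a sum of independent games is the XOR of the component values.
Combined value = 16 XOR 5 = 21.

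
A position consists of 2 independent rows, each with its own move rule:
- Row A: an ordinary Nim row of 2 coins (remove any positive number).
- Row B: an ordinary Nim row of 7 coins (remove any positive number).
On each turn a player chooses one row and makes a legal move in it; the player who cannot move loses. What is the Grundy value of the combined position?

5

Row A is a plain Nim row of size 2, so its Grundy value is 2.
Row B is a plain Nim row of size 7, so its Grundy value is 7.
The value of a disjunctive sum is the nim-sum of the parts.
Combined value = 2 XOR 7 = 5.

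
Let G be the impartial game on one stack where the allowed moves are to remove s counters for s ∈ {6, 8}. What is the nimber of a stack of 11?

1

Compute g(0), g(1), … for moves {6, 8}:
g(0) = mex{} = 0
g(1) = mex{} = 0
g(2) = mex{} = 0
g(3) = mex{} = 0
g(4) = mex{} = 0
g(5) = mex{} = 0
g(6) = mex{0} = 1
g(7) = mex{0} = 1
g(8) = mex{0} = 1
g(9) = mex{0} = 1
g(10) = mex{0} = 1
g(11) = mex{0} = 1
So g(11) = 1.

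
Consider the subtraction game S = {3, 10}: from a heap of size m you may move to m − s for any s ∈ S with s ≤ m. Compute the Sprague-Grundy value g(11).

1

Build the Grundy sequence with g(k) = mex{g(k−s) : s ∈ {3, 10}, s ≤ k}:
k:     0  1  2  3  4  5  6  7  8  9 10 11
g(k):  0  0  0  1  1  1  0  0  0  1  1  1
So g(11) = 1.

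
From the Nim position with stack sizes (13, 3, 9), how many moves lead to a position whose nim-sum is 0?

1

In binary:
  1101  (13)
  0011  (3)
  1001  (9)
  ----
  0111  (7)
The overall nim-sum is X = 7. A stack of size p has a winning move iff p XOR X < p (reduce it to p XOR X).
  13: 13 XOR 7 = 10 < 13 — winning move (to 10).
  3: 3 XOR 7 = 4 ≥ 3 — no move.
  9: 9 XOR 7 = 14 ≥ 9 — no move.
That gives 1 winning move.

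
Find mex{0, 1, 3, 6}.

The values 0, 1 are all present; 2 is the first non-negative integer missing from the set.

2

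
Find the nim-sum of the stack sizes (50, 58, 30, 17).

7

Compute the nim-sum pairwise:
50 XOR 58 = 8
8 XOR 30 = 22
22 XOR 17 = 7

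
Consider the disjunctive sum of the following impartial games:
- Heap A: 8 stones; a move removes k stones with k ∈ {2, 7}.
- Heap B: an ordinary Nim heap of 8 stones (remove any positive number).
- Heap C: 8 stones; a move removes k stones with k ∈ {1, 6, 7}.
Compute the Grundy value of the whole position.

Grundy values for heap A (subtraction set {2, 7}):
g(0) = mex{} = 0
g(1) = mex{} = 0
g(2) = mex{0} = 1
g(3) = mex{0} = 1
g(4) = mex{1} = 0
g(5) = mex{1} = 0
g(6) = mex{0} = 1
g(7) = mex{0} = 1
g(8) = mex{0,1} = 2
So g(8) = 2.
Heap B is a plain Nim heap of size 8, so its Grundy value is 8.
Build the Grundy sequence for heap C with g(k) = mex{g(k−s) : s ∈ {1, 6, 7}, s ≤ k}:
k:     0  1  2  3  4  5  6  7  8
g(k):  0  1  0  1  0  1  2  3  2
So g(8) = 2.
The value of a disjunctive sum is the nim-sum of the parts.
Combined value = 2 ⊕ 8 ⊕ 2 = 8.

8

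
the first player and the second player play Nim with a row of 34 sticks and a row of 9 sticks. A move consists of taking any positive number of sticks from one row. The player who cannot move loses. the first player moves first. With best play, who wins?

the first player wins

Compute the nim-sum pairwise:
34 XOR 9 = 43
The nim-sum is 43 ≠ 0, so this is an N-position: the player to move can win; the first player has a winning move.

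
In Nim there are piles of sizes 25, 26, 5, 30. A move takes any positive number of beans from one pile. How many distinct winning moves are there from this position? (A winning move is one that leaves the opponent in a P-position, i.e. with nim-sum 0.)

3

Nim-sum: 25 ^ 26 ^ 5 ^ 30 = 24.
The overall nim-sum is X = 24. A pile of size p has a winning move iff p XOR X < p (reduce it to p XOR X).
  25: 25 XOR 24 = 1 < 25 — winning move (to 1).
  26: 26 XOR 24 = 2 < 26 — winning move (to 2).
  5: 5 XOR 24 = 29 ≥ 5 — no move.
  30: 30 XOR 24 = 6 < 30 — winning move (to 6).
That gives 3 winning moves.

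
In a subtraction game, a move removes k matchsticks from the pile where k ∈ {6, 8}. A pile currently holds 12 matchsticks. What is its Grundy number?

2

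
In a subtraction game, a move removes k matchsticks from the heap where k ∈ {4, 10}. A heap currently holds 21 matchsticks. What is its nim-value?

Build the Grundy sequence with g(k) = mex{g(k−s) : s ∈ {4, 10}, s ≤ k}:
k:     0  1  2  3  4  5  6  7  8  9 10 11 12 13 14 15 16 17 18 19 20 21
g(k):  0  0  0  0  1  1  1  1  0  0  2  2  1  1  0  0  0  0  1  1  1  1
So g(21) = 1.

1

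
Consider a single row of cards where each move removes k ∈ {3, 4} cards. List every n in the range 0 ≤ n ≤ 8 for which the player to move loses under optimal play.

Grundy values for subtraction set {3, 4}:
k:     0  1  2  3  4  5  6  7  8
g(k):  0  0  0  1  1  1  2  0  0
The P-positions (g = 0) in 0..8 are 0, 1, 2, 7, 8.

0, 1, 2, 7, 8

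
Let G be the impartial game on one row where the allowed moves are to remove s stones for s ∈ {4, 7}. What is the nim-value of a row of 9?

Build the Grundy sequence with g(k) = mex{g(k−s) : s ∈ {4, 7}, s ≤ k}:
g(0) = mex{} = 0
g(1) = mex{} = 0
g(2) = mex{} = 0
g(3) = mex{} = 0
g(4) = mex{0} = 1
g(5) = mex{0} = 1
g(6) = mex{0} = 1
g(7) = mex{0} = 1
g(8) = mex{0,1} = 2
g(9) = mex{0,1} = 2
So g(9) = 2.

2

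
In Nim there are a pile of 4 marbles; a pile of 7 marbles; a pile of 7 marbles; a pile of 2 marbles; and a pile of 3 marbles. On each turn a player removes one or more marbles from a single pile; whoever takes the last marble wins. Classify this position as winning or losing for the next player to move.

Nim-sum: 4 XOR 7 XOR 7 XOR 2 XOR 3 = 5.
The nim-sum is 5 ≠ 0, so this is an N-position: the player to move can win.

Winning position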